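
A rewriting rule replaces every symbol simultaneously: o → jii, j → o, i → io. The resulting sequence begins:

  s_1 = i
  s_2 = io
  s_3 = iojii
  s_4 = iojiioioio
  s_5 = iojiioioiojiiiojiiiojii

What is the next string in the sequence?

iojiioioiojiiiojiiiojiioioioiojiioioioiojiioioio

Applying the rule to each of the 23 symbols of iojiioioiojiiiojiiiojii gives the pieces io jii o io io jii io jii io jii o io io io jii o io io io jii o io io, which concatenate to the answer.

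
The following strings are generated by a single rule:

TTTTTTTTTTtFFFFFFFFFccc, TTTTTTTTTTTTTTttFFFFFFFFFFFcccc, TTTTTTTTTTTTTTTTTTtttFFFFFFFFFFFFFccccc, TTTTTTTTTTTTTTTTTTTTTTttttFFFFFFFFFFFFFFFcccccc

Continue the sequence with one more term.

TTTTTTTTTTTTTTTTTTTTTTTTTTtttttFFFFFFFFFFFFFFFFFccccccc

Each string has the form T^{4n-2} t^{n-2} F^{2n+3} c^{n}, where the shown terms are n = 3, 4, 5, 6.
For the next term, n = 7, so the run lengths are 26, 5, 17, 7.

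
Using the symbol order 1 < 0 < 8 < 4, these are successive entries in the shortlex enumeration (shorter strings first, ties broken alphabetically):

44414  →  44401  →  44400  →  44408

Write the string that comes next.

44404

The successor of 44408 increments the rightmost position that isn't already 4 and resets every position after it to 1.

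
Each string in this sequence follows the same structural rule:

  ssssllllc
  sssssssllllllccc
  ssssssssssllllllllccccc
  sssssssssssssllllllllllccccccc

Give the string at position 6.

Reading off run lengths: s runs 4, 7, 10, 13; l runs 4, 6, 8, 10; c runs 1, 3, 5, 7 — each is linear in n (n = 1, 2, …).
Setting n = 6 gives 19, 14, 11 characters in each block.

sssssssssssssssssssllllllllllllllccccccccccc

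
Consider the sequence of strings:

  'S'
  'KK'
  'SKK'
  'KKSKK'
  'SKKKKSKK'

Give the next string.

KKSKKSKKKKSKK

Each term (from the third on) is the two preceding terms concatenated in order: term 3 = S·KK = SKK.
The next term joins KKSKK and SKKKKSKK.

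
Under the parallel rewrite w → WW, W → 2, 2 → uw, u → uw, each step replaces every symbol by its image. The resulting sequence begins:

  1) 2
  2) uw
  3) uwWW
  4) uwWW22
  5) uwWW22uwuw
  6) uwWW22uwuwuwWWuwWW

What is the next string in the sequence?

Rewriting the 18 symbols of uwWW22uwuwuwWWuwWW one by one yields uw WW 2 2 uw uw uw WW uw WW uw WW 2 2 uw WW 2 2; concatenated:

uwWW22uwuwuwWWuwWWuwWW22uwWW22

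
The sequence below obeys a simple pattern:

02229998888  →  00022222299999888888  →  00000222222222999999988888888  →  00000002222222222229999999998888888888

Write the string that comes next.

00000000022222222222222299999999999888888888888

The n-th term is 2n-1 0's then 3n 2's then 2n+1 9's then 2n+2 8's (n = 1, 2, …).
For the next term, n = 5, so the run lengths are 9, 15, 11, 12.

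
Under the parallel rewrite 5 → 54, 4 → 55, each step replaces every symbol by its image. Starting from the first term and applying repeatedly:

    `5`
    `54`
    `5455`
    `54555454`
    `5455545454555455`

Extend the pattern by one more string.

Applying the rule to each of the 16 symbols of 5455545454555455 gives the pieces 54 55 54 54 54 55 54 55 54 55 54 54 54 55 54 54, which concatenate to the answer.

54555454545554555455545454555454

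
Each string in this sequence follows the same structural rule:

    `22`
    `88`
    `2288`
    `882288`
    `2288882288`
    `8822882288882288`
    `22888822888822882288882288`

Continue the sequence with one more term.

882288228888228822888822888822882288882288

Each term (from the third on) is the two preceding terms concatenated in order: term 3 = 22·88 = 2288.
So term 8 is 8822882288882288·22888822888822882288882288.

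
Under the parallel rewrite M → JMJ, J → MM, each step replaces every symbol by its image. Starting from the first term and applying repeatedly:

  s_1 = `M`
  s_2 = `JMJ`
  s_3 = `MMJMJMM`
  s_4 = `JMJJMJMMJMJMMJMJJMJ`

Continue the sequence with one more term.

φ(JMJJMJMMJMJMMJMJJMJ) expands symbol-by-symbol to MM JMJ MM MM JMJ MM JMJ JMJ MM JMJ MM JMJ JMJ MM JMJ MM MM JMJ MM; joining the 19 pieces gives the next term.

MMJMJMMMMJMJMMJMJJMJMMJMJMMJMJJMJMMJMJMMMMJMJMM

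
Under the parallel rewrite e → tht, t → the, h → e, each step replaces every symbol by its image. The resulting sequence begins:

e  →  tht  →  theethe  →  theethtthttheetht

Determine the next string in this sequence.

Rewriting the 17 symbols of theethtthttheetht one by one yields the e tht tht the e the the e the the e tht tht the e the; concatenated:

theethtthttheethetheethetheethtthttheethe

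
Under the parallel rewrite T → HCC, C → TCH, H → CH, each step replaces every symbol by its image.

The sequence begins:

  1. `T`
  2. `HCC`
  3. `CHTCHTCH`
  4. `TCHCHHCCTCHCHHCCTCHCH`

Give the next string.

HCCTCHCHTCHCHCHTCHTCHHCCTCHCHTCHCHCHTCHTCHHCCTCHCHTCHCH

φ(TCHCHHCCTCHCHHCCTCHCH) expands symbol-by-symbol to HCC TCH CH TCH CH CH TCH TCH HCC TCH CH TCH CH CH TCH TCH HCC TCH CH TCH CH; joining the 21 pieces gives the next term.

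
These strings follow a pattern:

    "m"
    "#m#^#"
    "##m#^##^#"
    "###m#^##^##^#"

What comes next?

Each term wraps the previous one in # on the left and #^# on the right.
So the next term is #·###m#^##^##^#·#^#.

####m#^##^##^##^#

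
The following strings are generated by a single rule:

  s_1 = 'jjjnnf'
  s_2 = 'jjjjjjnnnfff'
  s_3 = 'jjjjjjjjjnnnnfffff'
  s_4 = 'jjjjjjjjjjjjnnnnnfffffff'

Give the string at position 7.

jjjjjjjjjjjjjjjjjjjjjnnnnnnnnfffffffffffff

The n-th term is 3n j's then n+1 n's then 2n-1 f's (n = 1, 2, …).
For term 7, n = 7, so the run lengths are 21, 8, 13.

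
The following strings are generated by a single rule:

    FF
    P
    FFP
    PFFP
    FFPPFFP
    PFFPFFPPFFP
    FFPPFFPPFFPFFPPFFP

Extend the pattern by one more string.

From term 3 onward, concatenate the second-to-last term with the last: FF·P = FFP, P·FFP = PFFP, …
So term 8 is PFFPFFPPFFP·FFPPFFPPFFPFFPPFFP.

PFFPFFPPFFPFFPPFFPPFFPFFPPFFP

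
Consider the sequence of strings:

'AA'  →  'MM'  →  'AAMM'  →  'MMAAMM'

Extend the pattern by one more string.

AAMMMMAAMM

This is a Fibonacci-style word recurrence s(k) = s(k−2)·s(k−1): e.g. AA·MM = AAMM.
Continuing: AAMM · MMAAMM gives term 5.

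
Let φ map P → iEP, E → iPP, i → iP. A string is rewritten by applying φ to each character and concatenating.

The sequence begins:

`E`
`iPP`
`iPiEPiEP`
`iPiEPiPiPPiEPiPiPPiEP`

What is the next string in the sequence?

Rewriting the 21 symbols of iPiEPiPiPPiEPiPiPPiEP one by one yields iP iEP iP iPP iEP iP iEP iP iEP iEP iP iPP iEP iP iEP iP iEP iEP iP iPP iEP; concatenated:

iPiEPiPiPPiEPiPiEPiPiEPiEPiPiPPiEPiPiEPiPiEPiEPiPiPPiEP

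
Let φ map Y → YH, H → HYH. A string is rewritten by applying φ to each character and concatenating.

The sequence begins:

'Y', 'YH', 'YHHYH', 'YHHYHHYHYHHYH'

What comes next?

Rewriting the 13 symbols of YHHYHHYHYHHYH one by one yields YH HYH HYH YH HYH HYH YH HYH YH HYH HYH YH HYH; concatenated:

YHHYHHYHYHHYHHYHYHHYHYHHYHHYHYHHYH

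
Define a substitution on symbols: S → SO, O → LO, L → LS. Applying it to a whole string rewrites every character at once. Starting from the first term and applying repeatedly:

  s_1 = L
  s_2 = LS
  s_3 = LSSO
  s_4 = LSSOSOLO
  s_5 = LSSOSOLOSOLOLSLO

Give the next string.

LSSOSOLOSOLOLSLOSOLOLSLOLSSOLSLO

Replace each of the 16 characters of LSSOSOLOSOLOLSLO in place — LS SO SO LO SO LO LS LO SO LO LS LO LS SO LS LO — and concatenate.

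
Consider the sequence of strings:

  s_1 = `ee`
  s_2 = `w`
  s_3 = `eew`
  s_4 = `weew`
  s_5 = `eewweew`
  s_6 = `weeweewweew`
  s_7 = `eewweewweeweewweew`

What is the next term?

From term 3 onward, concatenate the second-to-last term with the last: ee·w = eew, w·eew = weew, …
The next term joins weeweewweew and eewweewweeweewweew.

weeweewweeweewweewweeweewweew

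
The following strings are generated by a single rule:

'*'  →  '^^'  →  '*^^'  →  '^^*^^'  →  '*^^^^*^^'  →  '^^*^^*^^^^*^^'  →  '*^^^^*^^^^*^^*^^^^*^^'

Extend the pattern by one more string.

^^*^^*^^^^*^^*^^^^*^^^^*^^*^^^^*^^

From term 3 onward, concatenate the second-to-last term with the last: *·^^ = *^^, ^^·*^^ = ^^*^^, …
Continuing: ^^*^^*^^^^*^^ · *^^^^*^^^^*^^*^^^^*^^ gives term 8.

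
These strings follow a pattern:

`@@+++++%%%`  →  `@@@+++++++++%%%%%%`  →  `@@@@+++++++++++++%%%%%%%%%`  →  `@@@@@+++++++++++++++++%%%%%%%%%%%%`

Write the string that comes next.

@@@@@@+++++++++++++++++++++%%%%%%%%%%%%%%%

Term n consists of n+1 @'s, followed by 4n+1 +'s, followed by 3n %'s (n = 1, 2, …).
At n = 5 the blocks have lengths 6, 21, 15.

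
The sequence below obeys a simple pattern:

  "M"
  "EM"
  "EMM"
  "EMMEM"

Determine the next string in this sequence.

EMMEMEMM

This is a Fibonacci-style word recurrence s(k) = s(k−1)·s(k−2): e.g. EM·M = EMM.
Continuing: EMMEM · EMM gives term 5.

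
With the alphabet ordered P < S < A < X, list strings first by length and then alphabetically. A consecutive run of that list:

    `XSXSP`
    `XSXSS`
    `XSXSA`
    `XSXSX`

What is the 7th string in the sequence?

Stepping forward 3 times from XSXSX: XSXSX → XSXAP → XSXAS, then the target.

XSXAA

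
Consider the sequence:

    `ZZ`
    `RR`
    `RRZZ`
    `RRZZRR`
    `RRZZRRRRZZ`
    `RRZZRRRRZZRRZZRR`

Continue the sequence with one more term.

Each term (from the third on) is the previous term followed by the one before it: term 3 = RR·ZZ = RRZZ.
The next term joins RRZZRRRRZZRRZZRR and RRZZRRRRZZ.

RRZZRRRRZZRRZZRRRRZZRRRRZZ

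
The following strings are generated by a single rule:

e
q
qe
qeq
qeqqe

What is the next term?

From term 3 onward, concatenate the last term with the second-to-last: q·e = qe, qe·q = qeq, …
The next term joins qeqqe and qeq.

qeqqeqeq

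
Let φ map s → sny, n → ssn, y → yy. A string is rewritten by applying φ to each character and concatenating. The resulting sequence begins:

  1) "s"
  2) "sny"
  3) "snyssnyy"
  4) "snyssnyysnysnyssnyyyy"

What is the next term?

snyssnyysnysnyssnyyyysnyssnyysnyssnyysnysnyssnyyyyyyyy

Applying the rule to each of the 21 symbols of snyssnyysnysnyssnyyyy gives the pieces sny ssn yy sny sny ssn yy yy sny ssn yy sny ssn yy sny sny ssn yy yy yy yy, which concatenate to the answer.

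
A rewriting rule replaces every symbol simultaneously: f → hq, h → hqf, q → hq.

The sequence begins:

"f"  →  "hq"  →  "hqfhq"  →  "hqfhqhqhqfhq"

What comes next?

hqfhqhqhqfhqhqfhqhqfhqhqhqfhq

Expanding hqfhqhqhqfhq: h→hqf, q→hq, f→hq, h→hqf, q→hq, h→hqf, q→hq, h→hqf, q→hq, f→hq, h→hqf, q→hq. Concatenated: hqf hq hq hqf hq hqf hq hqf hq hq hqf hq.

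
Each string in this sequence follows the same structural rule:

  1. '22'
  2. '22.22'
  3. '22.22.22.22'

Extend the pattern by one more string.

Each string is two copies of the previous one joined by '.'.
Doubling 22.22.22.22 with '.' between the halves:

22.22.22.22.22.22.22.22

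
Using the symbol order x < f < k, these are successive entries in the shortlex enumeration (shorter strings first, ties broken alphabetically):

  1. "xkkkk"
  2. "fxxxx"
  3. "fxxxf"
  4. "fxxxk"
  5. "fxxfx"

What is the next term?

fxxff

Find the rightmost character of fxxfx below k, bump it to the next letter, and reset everything to its right to x.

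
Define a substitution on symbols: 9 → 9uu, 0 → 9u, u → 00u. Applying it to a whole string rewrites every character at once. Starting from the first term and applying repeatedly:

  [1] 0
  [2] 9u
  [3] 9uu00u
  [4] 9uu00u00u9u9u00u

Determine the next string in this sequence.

9uu00u00u9u9u00u9u9u00u9uu00u9uu00u9u9u00u

Replace each of the 16 characters of 9uu00u00u9u9u00u in place — 9uu 00u 00u 9u 9u 00u 9u 9u 00u 9uu 00u 9uu 00u 9u 9u 00u — and concatenate.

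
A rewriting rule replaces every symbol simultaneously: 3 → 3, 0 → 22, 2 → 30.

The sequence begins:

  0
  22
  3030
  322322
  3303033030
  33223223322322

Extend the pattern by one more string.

Applying the rule to each of the 14 symbols of 33223223322322 gives the pieces 3 3 30 30 3 30 30 3 3 30 30 3 30 30, which concatenate to the answer.

3330303303033303033030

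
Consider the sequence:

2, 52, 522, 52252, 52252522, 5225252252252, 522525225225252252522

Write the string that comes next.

Each term (from the third on) is the previous term followed by the one before it: term 3 = 52·2 = 522.
So term 8 is 522525225225252252522·5225252252252.

5225252252252522525225225252252252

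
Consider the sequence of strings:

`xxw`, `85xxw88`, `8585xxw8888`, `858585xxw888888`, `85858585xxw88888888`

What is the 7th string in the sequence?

Each term wraps the previous one in 85 on the left and 88 on the right.
From 85858585xxw88888888, 2 further steps: 85858585xxw88888888 → 8585858585xxw8888888888 → (answer).

858585858585xxw888888888888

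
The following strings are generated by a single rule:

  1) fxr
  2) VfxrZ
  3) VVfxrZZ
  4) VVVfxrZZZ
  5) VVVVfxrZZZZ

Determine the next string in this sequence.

VVVVVfxrZZZZZ

Every step adds V to the front and Z to the end of the previous string.
One more step from VVVVfxrZZZZ gives the answer.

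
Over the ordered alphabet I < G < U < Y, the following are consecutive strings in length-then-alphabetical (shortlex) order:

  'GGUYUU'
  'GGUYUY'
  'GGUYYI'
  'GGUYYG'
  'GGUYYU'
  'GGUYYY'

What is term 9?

GGYIIU

Advancing 3 positions from GGUYYY through GGUYYY → GGYIII → GGYIIG reaches term 9.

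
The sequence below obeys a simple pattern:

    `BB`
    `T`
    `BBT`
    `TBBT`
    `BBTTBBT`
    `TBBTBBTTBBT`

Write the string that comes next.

From term 3 onward, concatenate the second-to-last term with the last: BB·T = BBT, T·BBT = TBBT, …
So term 7 is BBTTBBT·TBBTBBTTBBT.

BBTTBBTTBBTBBTTBBT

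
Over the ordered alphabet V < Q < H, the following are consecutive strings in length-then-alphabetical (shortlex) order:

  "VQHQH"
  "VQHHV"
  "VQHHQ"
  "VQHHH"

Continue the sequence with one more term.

VHVVV

The successor of VQHHH increments the rightmost position that isn't already H and resets every position after it to V.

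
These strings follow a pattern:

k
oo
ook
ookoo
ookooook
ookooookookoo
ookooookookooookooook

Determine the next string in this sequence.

ookooookookooookooookookooookookoo

Each term (from the third on) is the previous term followed by the one before it: term 3 = oo·k = ook.
So term 8 is ookooookookooookooook·ookooookookoo.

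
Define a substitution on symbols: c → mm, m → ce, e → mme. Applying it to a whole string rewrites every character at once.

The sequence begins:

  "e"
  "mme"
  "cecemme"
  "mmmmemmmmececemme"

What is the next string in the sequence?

φ(mmmmemmmmececemme) expands symbol-by-symbol to ce ce ce ce mme ce ce ce ce mme mm mme mm mme ce ce mme; joining the 17 pieces gives the next term.

cecececemmececececemmemmmmemmmmececemme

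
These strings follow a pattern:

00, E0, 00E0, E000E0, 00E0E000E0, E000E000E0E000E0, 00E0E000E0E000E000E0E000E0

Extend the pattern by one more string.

E000E000E0E000E000E0E000E0E000E000E0E000E0

Each term (from the third on) is the two preceding terms concatenated in order: term 3 = 00·E0 = 00E0.
The next term joins E000E000E0E000E0 and 00E0E000E0E000E000E0E000E0.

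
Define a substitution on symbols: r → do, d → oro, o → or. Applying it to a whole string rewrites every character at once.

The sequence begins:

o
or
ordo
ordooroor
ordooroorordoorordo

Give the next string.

Rewriting the 19 symbols of ordooroorordoorordo one by one yields or do oro or or do or or do or do oro or or do or do oro or; concatenated:

ordooroorordoorordoordooroorordoordooroor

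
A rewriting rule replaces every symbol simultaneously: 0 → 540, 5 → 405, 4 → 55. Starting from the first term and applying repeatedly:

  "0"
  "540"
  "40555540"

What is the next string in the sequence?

5554040540540540555540

Apply φ to 40555540 symbol by symbol: 4→55, 0→540, 5→405, 5→405, 5→405, 5→405, 4→55, 0→540; joined: 55 540 405 405 405 405 55 540.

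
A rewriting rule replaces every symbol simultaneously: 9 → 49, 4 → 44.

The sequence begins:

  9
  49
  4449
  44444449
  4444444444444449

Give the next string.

44444444444444444444444444444449

Applying the rule to each of the 16 symbols of 4444444444444449 gives the pieces 44 44 44 44 44 44 44 44 44 44 44 44 44 44 44 49, which concatenate to the answer.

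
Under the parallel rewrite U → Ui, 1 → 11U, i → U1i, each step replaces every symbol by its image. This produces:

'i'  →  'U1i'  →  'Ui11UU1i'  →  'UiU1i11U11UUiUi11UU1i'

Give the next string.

Rewriting the 21 symbols of UiU1i11U11UUiUi11UU1i one by one yields Ui U1i Ui 11U U1i 11U 11U Ui 11U 11U Ui Ui U1i Ui U1i 11U 11U Ui Ui 11U U1i; concatenated:

UiU1iUi11UU1i11U11UUi11U11UUiUiU1iUiU1i11U11UUiUi11UU1i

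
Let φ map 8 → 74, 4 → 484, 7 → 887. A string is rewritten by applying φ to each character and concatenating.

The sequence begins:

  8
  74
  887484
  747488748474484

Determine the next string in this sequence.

Rewriting the 15 symbols of 747488748474484 one by one yields 887 484 887 484 74 74 887 484 74 484 887 484 484 74 484; concatenated:

88748488748474748874847448488748448474484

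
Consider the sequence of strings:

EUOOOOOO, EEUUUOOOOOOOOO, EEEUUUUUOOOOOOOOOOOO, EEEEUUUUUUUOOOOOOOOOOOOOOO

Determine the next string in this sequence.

Each string has the form E^{n} U^{2n-1} O^{3n+3} (n = 1, 2, …).
For the next term, n = 5, so the run lengths are 5, 9, 18.

EEEEEUUUUUUUUUOOOOOOOOOOOOOOOOOO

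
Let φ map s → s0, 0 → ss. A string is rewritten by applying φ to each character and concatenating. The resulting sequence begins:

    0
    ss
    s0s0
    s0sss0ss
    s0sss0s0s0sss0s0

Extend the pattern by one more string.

s0sss0s0s0sss0sss0sss0s0s0sss0ss

Replace each of the 16 characters of s0sss0s0s0sss0s0 in place — s0 ss s0 s0 s0 ss s0 ss s0 ss s0 s0 s0 ss s0 ss — and concatenate.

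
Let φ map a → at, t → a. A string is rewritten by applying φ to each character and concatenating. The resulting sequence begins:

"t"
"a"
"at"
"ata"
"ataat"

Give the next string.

ataatata

Apply φ to ataat symbol by symbol: a→at, t→a, a→at, a→at, t→a; joined: at a at at a.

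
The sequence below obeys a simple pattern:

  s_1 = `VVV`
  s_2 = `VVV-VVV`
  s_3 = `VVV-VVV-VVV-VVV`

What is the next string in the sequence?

Every step duplicates the string with '-' between the halves.
One more doubling of VVV-VVV-VVV-VVV gives the answer.

VVV-VVV-VVV-VVV-VVV-VVV-VVV-VVV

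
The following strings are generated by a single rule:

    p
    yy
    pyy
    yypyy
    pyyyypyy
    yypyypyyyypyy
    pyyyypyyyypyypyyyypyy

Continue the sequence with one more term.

Each term (from the third on) is the two preceding terms concatenated in order: term 3 = p·yy = pyy.
So term 8 is yypyypyyyypyy·pyyyypyyyypyypyyyypyy.

yypyypyyyypyypyyyypyyyypyypyyyypyy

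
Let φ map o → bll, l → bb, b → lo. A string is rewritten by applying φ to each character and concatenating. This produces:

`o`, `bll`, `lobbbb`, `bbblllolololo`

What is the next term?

lololobbbbbbbllbbbllbbbllbbbll

Applying the rule to each of the 13 symbols of bbblllolololo gives the pieces lo lo lo bb bb bb bll bb bll bb bll bb bll, which concatenate to the answer.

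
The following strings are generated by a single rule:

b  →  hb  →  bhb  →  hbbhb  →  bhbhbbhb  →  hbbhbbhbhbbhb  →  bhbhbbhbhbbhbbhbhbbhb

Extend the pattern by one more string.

This is a Fibonacci-style word recurrence s(k) = s(k−2)·s(k−1): e.g. b·hb = bhb.
So term 8 is hbbhbbhbhbbhb·bhbhbbhbhbbhbbhbhbbhb.

hbbhbbhbhbbhbbhbhbbhbhbbhbbhbhbbhb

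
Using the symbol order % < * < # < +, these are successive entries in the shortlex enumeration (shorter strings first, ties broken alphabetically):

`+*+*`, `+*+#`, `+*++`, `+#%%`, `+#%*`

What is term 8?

+#*%

Advancing 3 positions from +#%* through +#%* → +#%# → +#%+ reaches term 8.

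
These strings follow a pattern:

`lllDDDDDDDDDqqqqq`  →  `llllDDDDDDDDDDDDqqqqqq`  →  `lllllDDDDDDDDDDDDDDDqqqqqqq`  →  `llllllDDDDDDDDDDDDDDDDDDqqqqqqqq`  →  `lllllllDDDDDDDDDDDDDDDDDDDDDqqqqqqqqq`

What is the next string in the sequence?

Term n consists of n l's, followed by 3n D's, followed by n+2 q's, where the shown terms are n = 3, 4, 5, 6, 7.
At n = 8 the blocks have lengths 8, 24, 10.

llllllllDDDDDDDDDDDDDDDDDDDDDDDDqqqqqqqqqq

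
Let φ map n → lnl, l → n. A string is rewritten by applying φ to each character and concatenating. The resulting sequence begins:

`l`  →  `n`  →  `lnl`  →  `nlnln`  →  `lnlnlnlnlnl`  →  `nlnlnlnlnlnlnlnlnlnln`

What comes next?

lnlnlnlnlnlnlnlnlnlnlnlnlnlnlnlnlnlnlnlnlnl

Replace each of the 21 characters of nlnlnlnlnlnlnlnlnlnln in place — lnl n lnl n lnl n lnl n lnl n lnl n lnl n lnl n lnl n lnl n lnl — and concatenate.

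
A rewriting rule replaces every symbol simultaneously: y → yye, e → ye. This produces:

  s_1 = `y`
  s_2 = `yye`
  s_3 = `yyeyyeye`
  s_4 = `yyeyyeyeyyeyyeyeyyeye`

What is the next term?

Applying the rule to each of the 21 symbols of yyeyyeyeyyeyyeyeyyeye gives the pieces yye yye ye yye yye ye yye ye yye yye ye yye yye ye yye ye yye yye ye yye ye, which concatenate to the answer.

yyeyyeyeyyeyyeyeyyeyeyyeyyeyeyyeyyeyeyyeyeyyeyyeyeyyeye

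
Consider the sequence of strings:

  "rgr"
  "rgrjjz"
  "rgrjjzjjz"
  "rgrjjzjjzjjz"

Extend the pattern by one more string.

rgrjjzjjzjjzjjz

Every step adds jjz to the end: s(k+1) = s(k)·jjz.
So the next term is rgrjjzjjzjjz·jjz.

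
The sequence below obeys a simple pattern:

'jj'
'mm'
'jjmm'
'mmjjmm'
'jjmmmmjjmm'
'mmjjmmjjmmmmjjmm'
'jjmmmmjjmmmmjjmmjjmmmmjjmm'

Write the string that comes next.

This is a Fibonacci-style word recurrence s(k) = s(k−2)·s(k−1): e.g. jj·mm = jjmm.
Continuing: mmjjmmjjmmmmjjmm · jjmmmmjjmmmmjjmmjjmmmmjjmm gives term 8.

mmjjmmjjmmmmjjmmjjmmmmjjmmmmjjmmjjmmmmjjmm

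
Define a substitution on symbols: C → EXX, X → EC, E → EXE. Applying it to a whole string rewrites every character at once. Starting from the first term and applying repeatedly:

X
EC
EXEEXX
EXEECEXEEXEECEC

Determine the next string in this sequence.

Applying the rule to each of the 15 symbols of EXEECEXEEXEECEC gives the pieces EXE EC EXE EXE EXX EXE EC EXE EXE EC EXE EXE EXX EXE EXX, which concatenate to the answer.

EXEECEXEEXEEXXEXEECEXEEXEECEXEEXEEXXEXEEXX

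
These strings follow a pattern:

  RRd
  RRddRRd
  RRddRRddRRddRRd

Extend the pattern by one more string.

RRddRRddRRddRRddRRddRRddRRddRRd

s(k+1) = s(k)·d·s(k) — each term doubles the last with 'd' between the halves.
One more doubling of RRddRRddRRddRRd gives the answer.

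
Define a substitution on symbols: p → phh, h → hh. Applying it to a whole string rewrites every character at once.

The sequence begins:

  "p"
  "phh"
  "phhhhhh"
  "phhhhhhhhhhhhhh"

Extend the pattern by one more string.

phhhhhhhhhhhhhhhhhhhhhhhhhhhhhh

φ(phhhhhhhhhhhhhh) expands symbol-by-symbol to phh hh hh hh hh hh hh hh hh hh hh hh hh hh hh; joining the 15 pieces gives the next term.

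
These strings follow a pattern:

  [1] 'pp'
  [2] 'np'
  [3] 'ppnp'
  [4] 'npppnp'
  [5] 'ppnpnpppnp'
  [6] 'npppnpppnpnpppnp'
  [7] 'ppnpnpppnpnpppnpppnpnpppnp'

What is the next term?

npppnpppnpnpppnpppnpnpppnpnpppnpppnpnpppnp

This is a Fibonacci-style word recurrence s(k) = s(k−2)·s(k−1): e.g. pp·np = ppnp.
Continuing: npppnpppnpnpppnp · ppnpnpppnpnpppnpppnpnpppnp gives term 8.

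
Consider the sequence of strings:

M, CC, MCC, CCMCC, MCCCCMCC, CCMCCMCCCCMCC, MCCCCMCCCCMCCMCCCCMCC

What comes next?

CCMCCMCCCCMCCMCCCCMCCCCMCCMCCCCMCC

This is a Fibonacci-style word recurrence s(k) = s(k−2)·s(k−1): e.g. M·CC = MCC.
So term 8 is CCMCCMCCCCMCC·MCCCCMCCCCMCCMCCCCMCC.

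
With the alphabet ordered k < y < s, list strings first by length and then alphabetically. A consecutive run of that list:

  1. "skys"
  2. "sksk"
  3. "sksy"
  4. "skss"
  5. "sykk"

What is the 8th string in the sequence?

Advancing 3 positions from sykk through sykk → syky → syks reaches term 8.

syyk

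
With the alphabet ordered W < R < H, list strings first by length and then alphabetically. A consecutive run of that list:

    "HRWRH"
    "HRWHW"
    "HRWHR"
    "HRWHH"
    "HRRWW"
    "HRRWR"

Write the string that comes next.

Treat HRRWR as a base-3 numeral over the given alphabet and add one, carrying through any trailing H's.

HRRWH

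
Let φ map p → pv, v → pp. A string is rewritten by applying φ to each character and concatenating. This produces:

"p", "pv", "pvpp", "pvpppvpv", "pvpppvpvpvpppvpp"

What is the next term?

Rewriting the 16 symbols of pvpppvpvpvpppvpp one by one yields pv pp pv pv pv pp pv pp pv pp pv pv pv pp pv pv; concatenated:

pvpppvpvpvpppvpppvpppvpvpvpppvpv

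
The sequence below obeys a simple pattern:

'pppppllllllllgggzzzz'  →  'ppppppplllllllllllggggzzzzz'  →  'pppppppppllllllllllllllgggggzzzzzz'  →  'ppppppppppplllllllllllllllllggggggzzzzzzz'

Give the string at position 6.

ppppppppppppppplllllllllllllllllllllllggggggggzzzzzzzzz

Each string has the form p^{2n-1} l^{3n-1} g^{n} z^{n+1}, where the shown terms are n = 3, 4, 5, 6.
For term 6, n = 8, so the run lengths are 15, 23, 8, 9.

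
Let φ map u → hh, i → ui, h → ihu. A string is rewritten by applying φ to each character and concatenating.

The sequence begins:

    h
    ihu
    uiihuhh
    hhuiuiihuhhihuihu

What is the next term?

ihuihuhhuihhuiuiihuhhihuihuuiihuhhuiihuhh

Replace each of the 17 characters of hhuiuiihuhhihuihu in place — ihu ihu hh ui hh ui ui ihu hh ihu ihu ui ihu hh ui ihu hh — and concatenate.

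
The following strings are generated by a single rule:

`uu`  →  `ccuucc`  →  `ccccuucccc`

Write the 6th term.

ccccccccccuucccccccccc

Each term wraps the previous one in cc on the left and cc on the right.
From ccccuucccc, 3 further steps: ccccuucccc → ccccccuucccccc → ccccccccuucccccccc → (answer).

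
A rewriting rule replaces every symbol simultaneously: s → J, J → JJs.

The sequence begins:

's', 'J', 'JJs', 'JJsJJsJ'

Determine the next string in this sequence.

JJsJJsJJJsJJsJJJs

Rewriting each symbol of JJsJJsJ: J→JJs, J→JJs, s→J, J→JJs, J→JJs, s→J, J→JJs, which concatenates to JJs JJs J JJs JJs J JJs.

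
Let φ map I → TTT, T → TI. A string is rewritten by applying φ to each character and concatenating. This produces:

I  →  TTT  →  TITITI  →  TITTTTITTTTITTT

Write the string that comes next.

Rewriting the 15 symbols of TITTTTITTTTITTT one by one yields TI TTT TI TI TI TI TTT TI TI TI TI TTT TI TI TI; concatenated:

TITTTTITITITITTTTITITITITTTTITITI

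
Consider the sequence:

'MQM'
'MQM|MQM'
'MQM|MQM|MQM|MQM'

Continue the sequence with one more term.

MQM|MQM|MQM|MQM|MQM|MQM|MQM|MQM

s(k+1) = s(k)·|·s(k) — each term doubles the last with '|' between the halves.
One more doubling of MQM|MQM|MQM|MQM gives the answer.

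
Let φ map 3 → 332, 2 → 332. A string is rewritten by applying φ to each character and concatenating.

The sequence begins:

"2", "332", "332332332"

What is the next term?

332332332332332332332332332

Apply φ to 332332332 symbol by symbol: 3→332, 3→332, 2→332, 3→332, 3→332, 2→332, 3→332, 3→332, 2→332; joined: 332 332 332 332 332 332 332 332 332.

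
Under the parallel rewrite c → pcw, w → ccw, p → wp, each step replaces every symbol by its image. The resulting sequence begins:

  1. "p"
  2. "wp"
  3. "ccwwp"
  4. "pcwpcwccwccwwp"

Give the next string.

Rewriting the 14 symbols of pcwpcwccwccwwp one by one yields wp pcw ccw wp pcw ccw pcw pcw ccw pcw pcw ccw ccw wp; concatenated:

wppcwccwwppcwccwpcwpcwccwpcwpcwccwccwwp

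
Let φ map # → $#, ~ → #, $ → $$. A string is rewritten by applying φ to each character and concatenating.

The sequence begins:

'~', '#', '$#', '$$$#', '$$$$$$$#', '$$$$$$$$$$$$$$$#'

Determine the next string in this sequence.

$$$$$$$$$$$$$$$$$$$$$$$$$$$$$$$#

Applying the rule to each of the 16 symbols of $$$$$$$$$$$$$$$# gives the pieces $$ $$ $$ $$ $$ $$ $$ $$ $$ $$ $$ $$ $$ $$ $$ $#, which concatenate to the answer.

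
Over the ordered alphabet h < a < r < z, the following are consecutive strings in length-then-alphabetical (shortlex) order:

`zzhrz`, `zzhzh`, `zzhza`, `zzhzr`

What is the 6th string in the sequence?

zzahh

Continuing the enumeration 2 steps past zzhzr: zzhzr → zzhzz → (answer).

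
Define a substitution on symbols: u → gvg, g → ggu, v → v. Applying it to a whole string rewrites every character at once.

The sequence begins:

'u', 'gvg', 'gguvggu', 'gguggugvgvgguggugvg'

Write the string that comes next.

Replace each of the 19 characters of gguggugvgvgguggugvg in place — ggu ggu gvg ggu ggu gvg ggu v ggu v ggu ggu gvg ggu ggu gvg ggu v ggu — and concatenate.

gguggugvggguggugvggguvgguvgguggugvggguggugvggguvggu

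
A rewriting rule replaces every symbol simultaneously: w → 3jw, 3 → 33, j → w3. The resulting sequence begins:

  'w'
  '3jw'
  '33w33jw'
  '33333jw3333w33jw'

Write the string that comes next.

Replace each of the 16 characters of 33333jw3333w33jw in place — 33 33 33 33 33 w3 3jw 33 33 33 33 3jw 33 33 w3 3jw — and concatenate.

3333333333w33jw333333333jw3333w33jw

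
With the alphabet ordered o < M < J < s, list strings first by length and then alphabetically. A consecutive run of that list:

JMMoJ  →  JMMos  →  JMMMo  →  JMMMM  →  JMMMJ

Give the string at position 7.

Continuing the enumeration 2 steps past JMMMJ: JMMMJ → JMMMs → (answer).

JMMJo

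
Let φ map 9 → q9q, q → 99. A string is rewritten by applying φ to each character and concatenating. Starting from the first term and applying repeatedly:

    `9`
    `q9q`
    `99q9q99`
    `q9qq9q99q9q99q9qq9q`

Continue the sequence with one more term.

Rewriting the 19 symbols of q9qq9q99q9q99q9qq9q one by one yields 99 q9q 99 99 q9q 99 q9q q9q 99 q9q 99 q9q q9q 99 q9q 99 99 q9q 99; concatenated:

99q9q9999q9q99q9qq9q99q9q99q9qq9q99q9q9999q9q99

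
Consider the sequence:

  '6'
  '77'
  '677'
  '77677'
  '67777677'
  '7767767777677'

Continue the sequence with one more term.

677776777767767777677

Each term (from the third on) is the two preceding terms concatenated in order: term 3 = 6·77 = 677.
The next term joins 67777677 and 7767767777677.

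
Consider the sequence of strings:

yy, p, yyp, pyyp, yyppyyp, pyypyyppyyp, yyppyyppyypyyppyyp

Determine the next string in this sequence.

pyypyyppyypyyppyyppyypyyppyyp

Each term (from the third on) is the two preceding terms concatenated in order: term 3 = yy·p = yyp.
So term 8 is pyypyyppyyp·yyppyyppyypyyppyyp.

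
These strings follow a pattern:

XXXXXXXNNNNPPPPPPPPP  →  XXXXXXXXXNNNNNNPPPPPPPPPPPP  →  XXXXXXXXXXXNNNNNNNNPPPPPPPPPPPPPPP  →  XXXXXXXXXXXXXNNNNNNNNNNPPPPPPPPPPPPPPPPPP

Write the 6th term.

Reading off run lengths: X runs 7, 9, 11, 13; N runs 4, 6, 8, 10; P runs 9, 12, 15, 18 — each is linear in n, where the shown terms are n = 3, 4, 5, 6.
Setting n = 8 gives 17, 14, 24 characters in each block.

XXXXXXXXXXXXXXXXXNNNNNNNNNNNNNNPPPPPPPPPPPPPPPPPPPPPPPP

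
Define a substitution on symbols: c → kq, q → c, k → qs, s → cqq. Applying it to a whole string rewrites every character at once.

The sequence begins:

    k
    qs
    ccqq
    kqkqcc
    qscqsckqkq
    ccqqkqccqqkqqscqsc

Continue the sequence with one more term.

φ(ccqqkqccqqkqqscqsc) expands symbol-by-symbol to kq kq c c qs c kq kq c c qs c c cqq kq c cqq kq; joining the 18 pieces gives the next term.

kqkqccqsckqkqccqscccqqkqccqqkq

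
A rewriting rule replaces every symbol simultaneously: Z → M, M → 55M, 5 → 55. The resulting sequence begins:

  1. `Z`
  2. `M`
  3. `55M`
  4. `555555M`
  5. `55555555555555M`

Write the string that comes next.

Rewriting the 15 symbols of 55555555555555M one by one yields 55 55 55 55 55 55 55 55 55 55 55 55 55 55 55M; concatenated:

555555555555555555555555555555M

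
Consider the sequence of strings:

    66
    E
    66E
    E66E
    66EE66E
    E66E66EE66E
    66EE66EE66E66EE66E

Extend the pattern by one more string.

E66E66EE66E66EE66EE66E66EE66E

This is a Fibonacci-style word recurrence s(k) = s(k−2)·s(k−1): e.g. 66·E = 66E.
Continuing: E66E66EE66E · 66EE66EE66E66EE66E gives term 8.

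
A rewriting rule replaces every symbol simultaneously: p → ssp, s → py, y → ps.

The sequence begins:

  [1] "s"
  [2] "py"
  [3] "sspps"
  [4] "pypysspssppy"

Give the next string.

ssppsssppspypyssppypysspsspps

Expanding pypysspssppy: p→ssp, y→ps, p→ssp, y→ps, s→py, s→py, p→ssp, s→py, s→py, p→ssp, p→ssp, y→ps. Concatenated: ssp ps ssp ps py py ssp py py ssp ssp ps.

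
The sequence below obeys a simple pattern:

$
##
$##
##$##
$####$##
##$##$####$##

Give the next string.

From term 3 onward, concatenate the second-to-last term with the last: $·## = $##, ##·$## = ##$##, …
The next term joins $####$## and ##$##$####$##.

$####$####$##$####$##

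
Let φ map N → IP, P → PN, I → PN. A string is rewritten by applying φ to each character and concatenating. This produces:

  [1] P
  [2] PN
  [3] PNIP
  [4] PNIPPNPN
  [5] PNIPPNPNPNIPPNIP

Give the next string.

PNIPPNPNPNIPPNIPPNIPPNPNPNIPPNPN

Replace each of the 16 characters of PNIPPNPNPNIPPNIP in place — PN IP PN PN PN IP PN IP PN IP PN PN PN IP PN PN — and concatenate.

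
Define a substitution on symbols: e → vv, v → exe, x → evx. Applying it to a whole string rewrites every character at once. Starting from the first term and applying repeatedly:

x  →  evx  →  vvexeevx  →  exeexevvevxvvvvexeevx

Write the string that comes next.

Applying the rule to each of the 21 symbols of exeexevvevxvvvvexeevx gives the pieces vv evx vv vv evx vv exe exe vv exe evx exe exe exe exe vv evx vv vv exe evx, which concatenate to the answer.

vvevxvvvvevxvvexeexevvexeevxexeexeexeexevvevxvvvvexeevx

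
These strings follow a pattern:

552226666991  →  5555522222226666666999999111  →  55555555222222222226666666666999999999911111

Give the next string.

555555555552222222222222226666666666666999999999999991111111

The n-th term is 3n-1 5's then 4n-1 2's then 3n+1 6's then 4n-2 9's then 2n-1 1's (n = 1, 2, …).
At n = 4 the blocks have lengths 11, 15, 13, 14, 7.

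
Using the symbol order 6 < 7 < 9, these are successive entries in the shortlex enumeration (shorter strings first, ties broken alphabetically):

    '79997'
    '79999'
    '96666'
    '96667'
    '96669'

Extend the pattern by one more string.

96676

The successor of 96669 increments the rightmost position that isn't already 9 and resets every position after it to 6.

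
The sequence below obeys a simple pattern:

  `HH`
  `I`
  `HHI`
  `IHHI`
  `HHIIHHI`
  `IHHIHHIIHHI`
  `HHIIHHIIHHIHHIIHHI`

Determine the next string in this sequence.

IHHIHHIIHHIHHIIHHIIHHIHHIIHHI

From term 3 onward, concatenate the second-to-last term with the last: HH·I = HHI, I·HHI = IHHI, …
The next term joins IHHIHHIIHHI and HHIIHHIIHHIHHIIHHI.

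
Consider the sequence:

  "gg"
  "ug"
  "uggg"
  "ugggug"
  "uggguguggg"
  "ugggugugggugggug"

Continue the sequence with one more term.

From term 3 onward, concatenate the last term with the second-to-last: ug·gg = uggg, uggg·ug = ugggug, …
Continuing: ugggugugggugggug · uggguguggg gives term 7.

uggguguggguggguguggguguggg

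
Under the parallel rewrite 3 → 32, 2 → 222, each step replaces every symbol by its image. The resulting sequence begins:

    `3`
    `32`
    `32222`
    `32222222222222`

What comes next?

Applying the rule to each of the 14 symbols of 32222222222222 gives the pieces 32 222 222 222 222 222 222 222 222 222 222 222 222 222, which concatenate to the answer.

32222222222222222222222222222222222222222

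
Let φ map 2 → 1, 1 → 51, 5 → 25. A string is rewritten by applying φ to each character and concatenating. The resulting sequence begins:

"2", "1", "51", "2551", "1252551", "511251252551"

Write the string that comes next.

Rewriting each symbol of 511251252551: 5→25, 1→51, 1→51, 2→1, 5→25, 1→51, 2→1, 5→25, 2→1, 5→25, 5→25, 1→51, which concatenates to 25 51 51 1 25 51 1 25 1 25 25 51.

255151125511251252551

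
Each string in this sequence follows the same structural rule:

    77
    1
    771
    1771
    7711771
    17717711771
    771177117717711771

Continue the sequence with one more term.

Each term (from the third on) is the two preceding terms concatenated in order: term 3 = 77·1 = 771.
Continuing: 17717711771 · 771177117717711771 gives term 8.

17717711771771177117717711771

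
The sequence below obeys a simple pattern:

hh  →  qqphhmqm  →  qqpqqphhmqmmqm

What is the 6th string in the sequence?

qqpqqpqqpqqpqqphhmqmmqmmqmmqmmqm

s(k+1) = qqp·s(k)·mqm, so each term gains qqp as a prefix and mqm as a suffix.
From qqpqqphhmqmmqm, 3 further steps: qqpqqphhmqmmqm → qqpqqpqqphhmqmmqmmqm → qqpqqpqqpqqphhmqmmqmmqmmqm → (answer).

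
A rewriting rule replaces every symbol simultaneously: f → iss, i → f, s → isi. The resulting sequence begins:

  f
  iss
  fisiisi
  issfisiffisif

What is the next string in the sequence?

Applying the rule to each of the 13 symbols of issfisiffisif gives the pieces f isi isi iss f isi f iss iss f isi f iss, which concatenate to the answer.

fisiisiissfisifississfisifiss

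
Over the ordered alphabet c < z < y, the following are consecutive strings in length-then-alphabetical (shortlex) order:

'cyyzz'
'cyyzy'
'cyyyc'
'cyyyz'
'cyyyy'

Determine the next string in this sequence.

zcccc

Treat cyyyy as a base-3 numeral over the given alphabet and add one, carrying through any trailing y's.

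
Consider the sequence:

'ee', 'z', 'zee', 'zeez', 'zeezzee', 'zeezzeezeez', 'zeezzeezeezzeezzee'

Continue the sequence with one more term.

This is a Fibonacci-style word recurrence s(k) = s(k−1)·s(k−2): e.g. z·ee = zee.
The next term joins zeezzeezeezzeezzee and zeezzeezeez.

zeezzeezeezzeezzeezeezzeezeez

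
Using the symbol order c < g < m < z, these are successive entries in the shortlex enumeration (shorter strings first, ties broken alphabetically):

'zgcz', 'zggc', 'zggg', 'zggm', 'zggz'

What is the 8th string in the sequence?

zgmm

Continuing the enumeration 3 steps past zggz: zggz → zgmc → zgmg → (answer).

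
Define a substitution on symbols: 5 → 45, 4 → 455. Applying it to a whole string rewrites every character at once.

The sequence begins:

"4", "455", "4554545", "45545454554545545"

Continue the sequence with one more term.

Replace each of the 17 characters of 45545454554545545 in place — 455 45 45 455 45 455 45 455 45 45 455 45 455 45 45 455 45 — and concatenate.

45545454554545545455454545545455454545545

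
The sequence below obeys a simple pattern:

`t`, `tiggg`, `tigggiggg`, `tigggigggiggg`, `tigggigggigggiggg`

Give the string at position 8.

Every step adds iggg to the end: s(k+1) = s(k)·iggg.
From tigggigggigggiggg, 3 further steps: tigggigggigggiggg → tigggigggigggigggiggg → tigggigggigggigggigggiggg → (answer).

tigggigggigggigggigggigggiggg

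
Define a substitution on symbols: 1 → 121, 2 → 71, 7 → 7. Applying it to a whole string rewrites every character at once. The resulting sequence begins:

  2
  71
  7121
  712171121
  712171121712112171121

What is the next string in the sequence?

Replace each of the 21 characters of 712171121712112171121 in place — 7 121 71 121 7 121 121 71 121 7 121 71 121 121 71 121 7 121 121 71 121 — and concatenate.

71217112171211217112171217112112171121712112171121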